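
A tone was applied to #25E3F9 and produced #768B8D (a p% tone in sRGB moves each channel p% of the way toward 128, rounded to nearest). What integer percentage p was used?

#25E3F9 is rgb(37, 227, 249); #768B8D is rgb(118, 139, 141).
On the B channel (widest range): 141 ≈ 249 + (p/100)(128 − 249), so p ≈ 100×(141 − 249)/(128 − 249) = -10800/-121 = 89.26.
p = 89 reproduces all three channels after rounding.

89%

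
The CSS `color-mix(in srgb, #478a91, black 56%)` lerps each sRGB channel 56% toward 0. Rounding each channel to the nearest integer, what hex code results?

#1f3d40

#478a91 is rgb(71, 138, 145).
Per channel, c → c + 0.56(0 − c):
  R: 71 + 0.56×(0−71) = 71 − 39.76 = 31.24 → 31
  G: 138 − 77.28 = 60.72 → 61
  B: 145 + 0.56×(0−145) = 145 − 81.2 = 63.8 → 64
rgb(31, 61, 64) = #1f3d40.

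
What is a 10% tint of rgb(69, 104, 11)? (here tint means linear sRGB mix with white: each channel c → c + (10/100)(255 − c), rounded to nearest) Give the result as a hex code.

#587723

Per channel, c → c + 0.1(255 − c):
  R: 69 + 0.1×(255−69) = 69 + 18.6 = 87.6 → 88
  G: 104 + 0.1×(255−104) = 104 + 15.1 = 119.1 → 119
  B: 11 + 0.1×(255−11) = 11 + 24.4 = 35.4 → 35
rgb(88, 119, 35) = #587723.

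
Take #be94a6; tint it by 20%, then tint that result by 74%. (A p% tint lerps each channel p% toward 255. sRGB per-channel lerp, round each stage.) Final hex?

#be94a6 is rgb(190, 148, 166).
Per channel, c → c + 0.2(255 − c):
  R: 190 + 13 = 203 → 203
  G: 148 + 21.4 = 169.4 → 169
  B: 166 + 17.8 = 183.8 → 184
After the tint: rgb(203, 169, 184) = #cba9b8.
Lerp each channel 74% toward 255:
  R: 203 + 38.48 = 241.48 → 241
  G: 169 + 63.64 = 232.64 → 233
  B: 184 + 52.54 = 236.54 → 237
rgb(241, 233, 237) = #f1e9ed.

#f1e9ed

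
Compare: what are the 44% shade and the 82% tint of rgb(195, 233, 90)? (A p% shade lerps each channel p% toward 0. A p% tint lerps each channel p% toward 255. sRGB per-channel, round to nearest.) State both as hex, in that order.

44% shade:
  R: 195 + 0.44×(0−195) = 195 − 85.8 = 109.2 → 109
  G: 233 − 102.52 = 130.48 → 130
  B: 90 + 0.44×(0−90) = 90 − 39.6 = 50.4 → 50
  → #6d8232
82% tint:
  R: 195 + 0.82×(255−195) = 195 + 49.2 = 244.2 → 244
  G: 233 + 0.82×(255−233) = 233 + 18.04 = 251.04 → 251
  B: 90 + 0.82×(255−90) = 90 + 135.3 = 225.3 → 225
  → #f4fbe1

#6d8232, #f4fbe1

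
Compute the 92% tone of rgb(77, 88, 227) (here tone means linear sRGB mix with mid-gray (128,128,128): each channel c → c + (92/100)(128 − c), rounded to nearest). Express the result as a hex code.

Lerp each channel 92% toward 128:
  R: 77 + 46.92 = 123.92 → 124
  G: 88 + 0.92×(128−88) = 88 + 36.8 = 124.8 → 125
  B: 227 + 0.92×(128−227) = 227 − 91.08 = 135.92 → 136
rgb(124, 125, 136) = #7c7d88.

#7c7d88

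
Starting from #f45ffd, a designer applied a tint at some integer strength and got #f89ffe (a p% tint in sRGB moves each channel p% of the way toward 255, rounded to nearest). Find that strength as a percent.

40%

#f45ffd is rgb(244, 95, 253); #f89ffe is rgb(248, 159, 254).
On the G channel (widest range): 159 ≈ 95 + (p/100)(255 − 95), so p ≈ 100×(159 − 95)/(255 − 95) = 6400/160 = 40.00.
p = 40 reproduces all three channels after rounding.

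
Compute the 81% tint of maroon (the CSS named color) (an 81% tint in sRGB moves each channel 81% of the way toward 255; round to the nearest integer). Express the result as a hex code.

#E7CFCF

CSS maroon is rgb(128, 0, 0).
Per channel, c → c + 0.81(255 − c):
  R: 128 + 102.87 = 230.87 → 231
  G: 0 + 206.55 = 206.55 → 207
  B: 0 + 206.55 = 206.55 → 207
rgb(231, 207, 207) = #E7CFCF.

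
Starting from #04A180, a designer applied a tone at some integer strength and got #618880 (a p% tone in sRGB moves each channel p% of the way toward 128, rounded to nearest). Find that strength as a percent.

#04A180 is rgb(4, 161, 128); #618880 is rgb(97, 136, 128).
On the R channel (widest range): 97 ≈ 4 + (p/100)(128 − 4), so p ≈ 100×(97 − 4)/(128 − 4) = 9300/124 = 75.00.
p = 75 reproduces all three channels after rounding.

75%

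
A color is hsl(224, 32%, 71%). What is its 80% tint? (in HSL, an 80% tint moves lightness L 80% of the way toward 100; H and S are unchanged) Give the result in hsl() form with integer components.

L moves 80% from 71 toward 100: 71 + 23.2 = 94.2 → 94.
H and S are unchanged.

hsl(224, 32%, 94%)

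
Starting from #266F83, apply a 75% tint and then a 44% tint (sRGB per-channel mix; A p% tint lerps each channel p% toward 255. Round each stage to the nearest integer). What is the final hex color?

#E1EBEE

#266F83 is rgb(38, 111, 131).
A 75% tint moves each channel 75% toward 255:
  R: 38 + 162.75 = 200.75 → 201
  G: 111 + 108 = 219 → 219
  B: 131 + 93 = 224 → 224
After the tint: rgb(201, 219, 224) = #C9DBE0.
Per channel, c → c + 0.44(255 − c):
  R: 201 + 0.44×(255−201) = 201 + 23.76 = 224.76 → 225
  G: 219 + 0.44×(255−219) = 219 + 15.84 = 234.84 → 235
  B: 224 + 0.44×(255−224) = 224 + 13.64 = 237.64 → 238
rgb(225, 235, 238) = #E1EBEE.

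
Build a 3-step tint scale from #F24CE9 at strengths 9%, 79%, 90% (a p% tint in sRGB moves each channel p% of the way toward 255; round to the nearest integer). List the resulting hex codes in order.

#F24CE9 is rgb(242, 76, 233).
9%: (242 + 1.17 = 243.17→243, 76 + 16.11 = 92.11→92, 233 + 1.98 = 234.98→235) → #F35CEB
79%: (242 + 10.27 = 252.27→252, 76 + 141.41 = 217.41→217, 233 + 17.38 = 250.38→250) → #FCD9FA
90%: (242 + 11.7 = 253.7→254, 76 + 161.1 = 237.1→237, 233 + 19.8 = 252.8→253) → #FEEDFD

#F35CEB, #FCD9FA, #FEEDFD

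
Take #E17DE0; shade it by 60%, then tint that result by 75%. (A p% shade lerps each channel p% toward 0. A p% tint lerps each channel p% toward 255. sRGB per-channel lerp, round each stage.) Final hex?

#E17DE0 is rgb(225, 125, 224).
A 60% shade moves each channel 60% toward 0:
  R: 225 + 0.6×(0−225) = 225 − 135 = 90 → 90
  G: 125 + 0.6×(0−125) = 125 − 75 = 50 → 50
  B: 224 + 0.6×(0−224) = 224 − 134.4 = 89.6 → 90
After the shade: rgb(90, 50, 90) = #5A325A.
Per channel, c → c + 0.75(255 − c):
  R: 90 + 123.75 = 213.75 → 214
  G: 50 + 153.75 = 203.75 → 204
  B: 90 + 123.75 = 213.75 → 214
rgb(214, 204, 214) = #D6CCD6.

#D6CCD6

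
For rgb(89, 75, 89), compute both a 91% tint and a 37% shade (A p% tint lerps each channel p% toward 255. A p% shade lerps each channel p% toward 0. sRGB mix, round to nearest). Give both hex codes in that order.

#F0EFF0, #382F38

91% tint:
  R: 89 + 151.06 = 240.06 → 240
  G: 75 + 0.91×(255−75) = 75 + 163.8 = 238.8 → 239
  B: 89 + 151.06 = 240.06 → 240
  → #F0EFF0
37% shade:
  R: 89 − 32.93 = 56.07 → 56
  G: 75 + 0.37×(0−75) = 75 − 27.75 = 47.25 → 47
  B: 89 + 0.37×(0−89) = 89 − 32.93 = 56.07 → 56
  → #382F38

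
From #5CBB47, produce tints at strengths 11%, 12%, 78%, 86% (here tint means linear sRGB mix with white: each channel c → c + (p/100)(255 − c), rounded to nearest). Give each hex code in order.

#6EC25B, #70C35D, #DBF0D7, #E8F5E5

#5CBB47 is rgb(92, 187, 71).
11%: (92 + 17.93 = 109.93→110, 187 + 7.48 = 194.48→194, 71 + 20.24 = 91.24→91) → #6EC25B
12%: (92 + 19.56 = 111.56→112, 187 + 8.16 = 195.16→195, 71 + 22.08 = 93.08→93) → #70C35D
78%: (92 + 127.14 = 219.14→219, 187 + 53.04 = 240.04→240, 71 + 143.52 = 214.52→215) → #DBF0D7
86%: (92 + 140.18 = 232.18→232, 187 + 58.48 = 245.48→245, 71 + 158.24 = 229.24→229) → #E8F5E5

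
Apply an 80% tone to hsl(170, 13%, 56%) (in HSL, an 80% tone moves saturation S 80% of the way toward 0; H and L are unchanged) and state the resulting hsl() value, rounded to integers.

hsl(170, 3%, 56%)

S moves 80% from 13 toward 0: 13 − 10.4 = 2.6 → 3.
H and L are unchanged.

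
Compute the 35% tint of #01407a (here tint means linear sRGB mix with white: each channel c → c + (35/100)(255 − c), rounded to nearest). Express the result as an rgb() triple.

#01407a is rgb(1, 64, 122).
Lerp each channel 35% toward 255:
  R: 1 + 88.9 = 89.9 → 90
  G: 64 + 0.35×(255−64) = 64 + 66.85 = 130.85 → 131
  B: 122 + 46.55 = 168.55 → 169

rgb(90, 131, 169)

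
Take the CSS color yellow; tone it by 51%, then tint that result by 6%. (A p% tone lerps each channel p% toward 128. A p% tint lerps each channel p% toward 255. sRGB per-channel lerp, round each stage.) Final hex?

#C2C24C

CSS yellow is rgb(255, 255, 0).
Per channel, c → c + 0.51(128 − c):
  R: 255 − 64.77 = 190.23 → 190
  G: 255 + 0.51×(128−255) = 255 − 64.77 = 190.23 → 190
  B: 0 + 65.28 = 65.28 → 65
After the tone: rgb(190, 190, 65) = #BEBE41.
Per channel, c → c + 0.06(255 − c):
  R: 190 + 3.9 = 193.9 → 194
  G: 190 + 3.9 = 193.9 → 194
  B: 65 + 0.06×(255−65) = 65 + 11.4 = 76.4 → 76
rgb(194, 194, 76) = #C2C24C.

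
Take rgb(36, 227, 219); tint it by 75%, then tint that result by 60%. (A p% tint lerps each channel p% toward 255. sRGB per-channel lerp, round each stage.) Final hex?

#E9FCFB

Per channel, c → c + 0.75(255 − c):
  R: 36 + 164.25 = 200.25 → 200
  G: 227 + 0.75×(255−227) = 227 + 21 = 248 → 248
  B: 219 + 0.75×(255−219) = 219 + 27 = 246 → 246
After the tint: rgb(200, 248, 246) = #C8F8F6.
Per channel, c → c + 0.6(255 − c):
  R: 200 + 0.6×(255−200) = 200 + 33 = 233 → 233
  G: 248 + 4.2 = 252.2 → 252
  B: 246 + 0.6×(255−246) = 246 + 5.4 = 251.4 → 251
rgb(233, 252, 251) = #E9FCFB.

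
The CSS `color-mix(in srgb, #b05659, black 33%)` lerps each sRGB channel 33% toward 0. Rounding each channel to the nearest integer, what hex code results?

#763a3c

#b05659 is rgb(176, 86, 89).
Per channel, c → c + 0.33(0 − c):
  R: 176 + 0.33×(0−176) = 176 − 58.08 = 117.92 → 118
  G: 86 − 28.38 = 57.62 → 58
  B: 89 + 0.33×(0−89) = 89 − 29.37 = 59.63 → 60
rgb(118, 58, 60) = #763a3c.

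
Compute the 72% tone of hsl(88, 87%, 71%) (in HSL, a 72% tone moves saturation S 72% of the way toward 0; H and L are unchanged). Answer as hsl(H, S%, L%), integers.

S moves 72% from 87 toward 0: 87 − 62.64 = 24.36 → 24.
H and L are unchanged.

hsl(88, 24%, 71%)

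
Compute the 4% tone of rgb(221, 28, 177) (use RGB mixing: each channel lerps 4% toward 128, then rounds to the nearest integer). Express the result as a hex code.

Per channel, c → c + 0.04(128 − c):
  R: 221 − 3.72 = 217.28 → 217
  G: 28 + 0.04×(128−28) = 28 + 4 = 32 → 32
  B: 177 + 0.04×(128−177) = 177 − 1.96 = 175.04 → 175
rgb(217, 32, 175) = #d920af.

#d920af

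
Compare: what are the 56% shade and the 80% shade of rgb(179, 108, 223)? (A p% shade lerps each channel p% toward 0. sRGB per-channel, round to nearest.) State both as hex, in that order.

56% shade:
  R: 179 + 0.56×(0−179) = 179 − 100.24 = 78.76 → 79
  G: 108 − 60.48 = 47.52 → 48
  B: 223 + 0.56×(0−223) = 223 − 124.88 = 98.12 → 98
  → #4f3062
80% shade:
  R: 179 − 143.2 = 35.8 → 36
  G: 108 − 86.4 = 21.6 → 22
  B: 223 + 0.8×(0−223) = 223 − 178.4 = 44.6 → 45
  → #24162d

#4f3062, #24162d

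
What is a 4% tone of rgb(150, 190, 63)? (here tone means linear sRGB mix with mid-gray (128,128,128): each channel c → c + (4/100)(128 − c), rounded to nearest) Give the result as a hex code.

A 4% tone moves each channel 4% toward 128:
  R: 150 − 0.88 = 149.12 → 149
  G: 190 − 2.48 = 187.52 → 188
  B: 63 + 0.04×(128−63) = 63 + 2.6 = 65.6 → 66
rgb(149, 188, 66) = #95BC42.

#95BC42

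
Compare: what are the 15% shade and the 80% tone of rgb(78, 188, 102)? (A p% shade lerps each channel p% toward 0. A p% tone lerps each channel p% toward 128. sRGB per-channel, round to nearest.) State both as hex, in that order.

15% shade:
  R: 78 + 0.15×(0−78) = 78 − 11.7 = 66.3 → 66
  G: 188 − 28.2 = 159.8 → 160
  B: 102 − 15.3 = 86.7 → 87
  → #42A057
80% tone:
  R: 78 + 0.8×(128−78) = 78 + 40 = 118 → 118
  G: 188 + 0.8×(128−188) = 188 − 48 = 140 → 140
  B: 102 + 0.8×(128−102) = 102 + 20.8 = 122.8 → 123
  → #768C7B

#42A057, #768C7B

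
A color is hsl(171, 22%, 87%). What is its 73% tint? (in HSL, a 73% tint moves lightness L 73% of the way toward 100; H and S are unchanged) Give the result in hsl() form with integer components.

L moves 73% from 87 toward 100: 87 + 9.49 = 96.49 → 96.
H and S are unchanged.

hsl(171, 22%, 96%)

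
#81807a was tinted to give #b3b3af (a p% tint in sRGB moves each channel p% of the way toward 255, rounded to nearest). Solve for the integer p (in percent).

40%

#81807a is rgb(129, 128, 122); #b3b3af is rgb(179, 179, 175).
On the B channel (widest range): 175 ≈ 122 + (p/100)(255 − 122), so p ≈ 100×(175 − 122)/(255 − 122) = 5300/133 = 39.85.
p = 40 reproduces all three channels after rounding.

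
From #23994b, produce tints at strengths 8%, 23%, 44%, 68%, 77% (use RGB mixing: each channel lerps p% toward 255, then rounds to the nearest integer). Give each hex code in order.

#35a159, #56b074, #84c69a, #b9dec5, #cce8d6

#23994b is rgb(35, 153, 75).
8%: (35 + 17.6 = 52.6→53, 153 + 8.16 = 161.16→161, 75 + 14.4 = 89.4→89) → #35a159
23%: (35 + 50.6 = 85.6→86, 153 + 23.46 = 176.46→176, 75 + 41.4 = 116.4→116) → #56b074
44%: (35 + 96.8 = 131.8→132, 153 + 44.88 = 197.88→198, 75 + 79.2 = 154.2→154) → #84c69a
68%: (35 + 149.6 = 184.6→185, 153 + 69.36 = 222.36→222, 75 + 122.4 = 197.4→197) → #b9dec5
77%: (35 + 169.4 = 204.4→204, 153 + 78.54 = 231.54→232, 75 + 138.6 = 213.6→214) → #cce8d6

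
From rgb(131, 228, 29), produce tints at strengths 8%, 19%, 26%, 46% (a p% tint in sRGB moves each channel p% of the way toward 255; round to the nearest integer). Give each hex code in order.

#8de62f, #9be948, #a3eb58, #bcf085

8%: (131 + 9.92 = 140.92→141, 228 + 2.16 = 230.16→230, 29 + 18.08 = 47.08→47) → #8de62f
19%: (131 + 23.56 = 154.56→155, 228 + 5.13 = 233.13→233, 29 + 42.94 = 71.94→72) → #9be948
26%: (131 + 32.24 = 163.24→163, 228 + 7.02 = 235.02→235, 29 + 58.76 = 87.76→88) → #a3eb58
46%: (131 + 57.04 = 188.04→188, 228 + 12.42 = 240.42→240, 29 + 103.96 = 132.96→133) → #bcf085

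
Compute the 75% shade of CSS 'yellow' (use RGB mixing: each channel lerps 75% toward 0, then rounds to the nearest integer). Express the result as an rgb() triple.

CSS yellow is rgb(255, 255, 0).
Per channel, c → c + 0.75(0 − c):
  R: 255 + 0.75×(0−255) = 255 − 191.25 = 63.75 → 64
  G: 255 + 0.75×(0−255) = 255 − 191.25 = 63.75 → 64
  B: 0 + 0.75×(0−0) = 0 + 0 = 0 → 0

rgb(64, 64, 0)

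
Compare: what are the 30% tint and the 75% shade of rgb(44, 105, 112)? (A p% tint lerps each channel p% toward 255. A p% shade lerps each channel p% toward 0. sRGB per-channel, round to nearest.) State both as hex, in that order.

#6b969b, #0b1a1c

30% tint:
  R: 44 + 0.3×(255−44) = 44 + 63.3 = 107.3 → 107
  G: 105 + 45 = 150 → 150
  B: 112 + 42.9 = 154.9 → 155
  → #6b969b
75% shade:
  R: 44 − 33 = 11 → 11
  G: 105 + 0.75×(0−105) = 105 − 78.75 = 26.25 → 26
  B: 112 − 84 = 28 → 28
  → #0b1a1c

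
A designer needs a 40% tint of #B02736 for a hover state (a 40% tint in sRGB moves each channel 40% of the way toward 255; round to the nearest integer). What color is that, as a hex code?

#B02736 is rgb(176, 39, 54).
Lerp each channel 40% toward 255:
  R: 176 + 0.4×(255−176) = 176 + 31.6 = 207.6 → 208
  G: 39 + 0.4×(255−39) = 39 + 86.4 = 125.4 → 125
  B: 54 + 0.4×(255−54) = 54 + 80.4 = 134.4 → 134
rgb(208, 125, 134) = #D07D86.

#D07D86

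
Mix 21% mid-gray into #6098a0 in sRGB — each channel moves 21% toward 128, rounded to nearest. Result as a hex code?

#679399

#6098a0 is rgb(96, 152, 160).
Per channel, c → c + 0.21(128 − c):
  R: 96 + 0.21×(128−96) = 96 + 6.72 = 102.72 → 103
  G: 152 + 0.21×(128−152) = 152 − 5.04 = 146.96 → 147
  B: 160 + 0.21×(128−160) = 160 − 6.72 = 153.28 → 153
rgb(103, 147, 153) = #679399.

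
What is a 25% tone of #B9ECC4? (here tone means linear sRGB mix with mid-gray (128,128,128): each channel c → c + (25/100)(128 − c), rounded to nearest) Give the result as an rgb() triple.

rgb(171, 209, 179)

#B9ECC4 is rgb(185, 236, 196).
A 25% tone moves each channel 25% toward 128:
  R: 185 + 0.25×(128−185) = 185 − 14.25 = 170.75 → 171
  G: 236 + 0.25×(128−236) = 236 − 27 = 209 → 209
  B: 196 + 0.25×(128−196) = 196 − 17 = 179 → 179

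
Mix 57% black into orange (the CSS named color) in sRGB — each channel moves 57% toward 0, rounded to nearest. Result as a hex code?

#6E4700

CSS orange is rgb(255, 165, 0).
Per channel, c → c + 0.57(0 − c):
  R: 255 − 145.35 = 109.65 → 110
  G: 165 + 0.57×(0−165) = 165 − 94.05 = 70.95 → 71
  B: 0 + 0 = 0 → 0
rgb(110, 71, 0) = #6E4700.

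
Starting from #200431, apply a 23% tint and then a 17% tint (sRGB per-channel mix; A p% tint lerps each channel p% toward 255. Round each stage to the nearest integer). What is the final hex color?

#200431 is rgb(32, 4, 49).
Lerp each channel 23% toward 255:
  R: 32 + 0.23×(255−32) = 32 + 51.29 = 83.29 → 83
  G: 4 + 0.23×(255−4) = 4 + 57.73 = 61.73 → 62
  B: 49 + 0.23×(255−49) = 49 + 47.38 = 96.38 → 96
After the tint: rgb(83, 62, 96) = #533e60.
Per channel, c → c + 0.17(255 − c):
  R: 83 + 0.17×(255−83) = 83 + 29.24 = 112.24 → 112
  G: 62 + 32.81 = 94.81 → 95
  B: 96 + 0.17×(255−96) = 96 + 27.03 = 123.03 → 123
rgb(112, 95, 123) = #705f7b.

#705f7b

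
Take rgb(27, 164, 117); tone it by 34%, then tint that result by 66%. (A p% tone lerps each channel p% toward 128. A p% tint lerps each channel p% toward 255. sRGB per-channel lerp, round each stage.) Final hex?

Per channel, c → c + 0.34(128 − c):
  R: 27 + 0.34×(128−27) = 27 + 34.34 = 61.34 → 61
  G: 164 + 0.34×(128−164) = 164 − 12.24 = 151.76 → 152
  B: 117 + 0.34×(128−117) = 117 + 3.74 = 120.74 → 121
After the tone: rgb(61, 152, 121) = #3D9879.
Lerp each channel 66% toward 255:
  R: 61 + 128.04 = 189.04 → 189
  G: 152 + 0.66×(255−152) = 152 + 67.98 = 219.98 → 220
  B: 121 + 0.66×(255−121) = 121 + 88.44 = 209.44 → 209
rgb(189, 220, 209) = #BDDCD1.

#BDDCD1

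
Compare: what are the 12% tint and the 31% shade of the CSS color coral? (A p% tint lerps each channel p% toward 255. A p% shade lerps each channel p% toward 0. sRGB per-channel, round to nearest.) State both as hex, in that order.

#ff8e65, #b05837

CSS coral is rgb(255, 127, 80).
12% tint:
  R: 255 + 0 = 255 → 255
  G: 127 + 15.36 = 142.36 → 142
  B: 80 + 21 = 101 → 101
  → #ff8e65
31% shade:
  R: 255 − 79.05 = 175.95 → 176
  G: 127 − 39.37 = 87.63 → 88
  B: 80 + 0.31×(0−80) = 80 − 24.8 = 55.2 → 55
  → #b05837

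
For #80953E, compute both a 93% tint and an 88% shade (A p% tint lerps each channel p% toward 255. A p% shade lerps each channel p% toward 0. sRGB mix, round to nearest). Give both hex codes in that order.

#F6F8F1, #0F1207

#80953E is rgb(128, 149, 62).
93% tint:
  R: 128 + 0.93×(255−128) = 128 + 118.11 = 246.11 → 246
  G: 149 + 98.58 = 247.58 → 248
  B: 62 + 0.93×(255−62) = 62 + 179.49 = 241.49 → 241
  → #F6F8F1
88% shade:
  R: 128 + 0.88×(0−128) = 128 − 112.64 = 15.36 → 15
  G: 149 − 131.12 = 17.88 → 18
  B: 62 − 54.56 = 7.44 → 7
  → #0F1207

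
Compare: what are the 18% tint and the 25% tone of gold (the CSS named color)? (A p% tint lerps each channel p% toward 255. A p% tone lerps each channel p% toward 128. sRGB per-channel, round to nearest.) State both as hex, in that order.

CSS gold is rgb(255, 215, 0).
18% tint:
  R: 255 + 0 = 255 → 255
  G: 215 + 0.18×(255−215) = 215 + 7.2 = 222.2 → 222
  B: 0 + 0.18×(255−0) = 0 + 45.9 = 45.9 → 46
  → #ffde2e
25% tone:
  R: 255 + 0.25×(128−255) = 255 − 31.75 = 223.25 → 223
  G: 215 + 0.25×(128−215) = 215 − 21.75 = 193.25 → 193
  B: 0 + 32 = 32 → 32
  → #dfc120

#ffde2e, #dfc120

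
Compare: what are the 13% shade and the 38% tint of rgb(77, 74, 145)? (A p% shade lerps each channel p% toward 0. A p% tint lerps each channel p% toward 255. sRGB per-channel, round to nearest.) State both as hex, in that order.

#43407e, #918fbb

13% shade:
  R: 77 − 10.01 = 66.99 → 67
  G: 74 + 0.13×(0−74) = 74 − 9.62 = 64.38 → 64
  B: 145 − 18.85 = 126.15 → 126
  → #43407e
38% tint:
  R: 77 + 0.38×(255−77) = 77 + 67.64 = 144.64 → 145
  G: 74 + 68.78 = 142.78 → 143
  B: 145 + 0.38×(255−145) = 145 + 41.8 = 186.8 → 187
  → #918fbb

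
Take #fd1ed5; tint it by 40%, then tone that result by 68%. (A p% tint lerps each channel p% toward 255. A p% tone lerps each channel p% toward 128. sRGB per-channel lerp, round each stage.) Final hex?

#a87da1

#fd1ed5 is rgb(253, 30, 213).
Lerp each channel 40% toward 255:
  R: 253 + 0.8 = 253.8 → 254
  G: 30 + 0.4×(255−30) = 30 + 90 = 120 → 120
  B: 213 + 0.4×(255−213) = 213 + 16.8 = 229.8 → 230
After the tint: rgb(254, 120, 230) = #fe78e6.
Lerp each channel 68% toward 128:
  R: 254 + 0.68×(128−254) = 254 − 85.68 = 168.32 → 168
  G: 120 + 0.68×(128−120) = 120 + 5.44 = 125.44 → 125
  B: 230 + 0.68×(128−230) = 230 − 69.36 = 160.64 → 161
rgb(168, 125, 161) = #a87da1.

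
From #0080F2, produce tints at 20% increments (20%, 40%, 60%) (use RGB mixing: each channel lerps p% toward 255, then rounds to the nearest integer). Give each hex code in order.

#0080F2 is rgb(0, 128, 242).
20%: (0 + 51 = 51→51, 128 + 25.4 = 153.4→153, 242 + 2.6 = 244.6→245) → #3399F5
40%: (0 + 102 = 102→102, 128 + 50.8 = 178.8→179, 242 + 5.2 = 247.2→247) → #66B3F7
60%: (0 + 153 = 153→153, 128 + 76.2 = 204.2→204, 242 + 7.8 = 249.8→250) → #99CCFA

#3399F5, #66B3F7, #99CCFA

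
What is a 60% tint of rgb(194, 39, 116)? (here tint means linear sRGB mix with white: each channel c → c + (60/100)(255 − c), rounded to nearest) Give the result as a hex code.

#e7a9c7

Lerp each channel 60% toward 255:
  R: 194 + 0.6×(255−194) = 194 + 36.6 = 230.6 → 231
  G: 39 + 0.6×(255−39) = 39 + 129.6 = 168.6 → 169
  B: 116 + 0.6×(255−116) = 116 + 83.4 = 199.4 → 199
rgb(231, 169, 199) = #e7a9c7.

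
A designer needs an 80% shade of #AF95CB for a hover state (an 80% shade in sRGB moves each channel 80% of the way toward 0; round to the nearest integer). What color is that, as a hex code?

#AF95CB is rgb(175, 149, 203).
An 80% shade moves each channel 80% toward 0:
  R: 175 − 140 = 35 → 35
  G: 149 + 0.8×(0−149) = 149 − 119.2 = 29.8 → 30
  B: 203 + 0.8×(0−203) = 203 − 162.4 = 40.6 → 41
rgb(35, 30, 41) = #231E29.

#231E29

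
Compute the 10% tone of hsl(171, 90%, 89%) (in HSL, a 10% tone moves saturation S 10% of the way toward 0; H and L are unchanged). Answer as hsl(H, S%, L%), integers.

hsl(171, 81%, 89%)

S moves 10% from 90 toward 0: 90 − 9 = 81 → 81.
H and L are unchanged.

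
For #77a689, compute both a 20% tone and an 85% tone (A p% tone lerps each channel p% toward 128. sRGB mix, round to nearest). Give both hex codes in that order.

#77a689 is rgb(119, 166, 137).
20% tone:
  R: 119 + 1.8 = 120.8 → 121
  G: 166 + 0.2×(128−166) = 166 − 7.6 = 158.4 → 158
  B: 137 + 0.2×(128−137) = 137 − 1.8 = 135.2 → 135
  → #799e87
85% tone:
  R: 119 + 0.85×(128−119) = 119 + 7.65 = 126.65 → 127
  G: 166 − 32.3 = 133.7 → 134
  B: 137 + 0.85×(128−137) = 137 − 7.65 = 129.35 → 129
  → #7f8681

#799e87, #7f8681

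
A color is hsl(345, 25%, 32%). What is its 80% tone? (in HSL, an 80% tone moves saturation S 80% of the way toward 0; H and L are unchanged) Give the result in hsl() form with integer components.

S moves 80% from 25 toward 0: 25 − 20 = 5 → 5.
H and L are unchanged.

hsl(345, 5%, 32%)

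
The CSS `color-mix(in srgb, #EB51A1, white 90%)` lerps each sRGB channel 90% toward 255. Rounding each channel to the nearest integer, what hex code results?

#EB51A1 is rgb(235, 81, 161).
Per channel, c → c + 0.9(255 − c):
  R: 235 + 18 = 253 → 253
  G: 81 + 156.6 = 237.6 → 238
  B: 161 + 0.9×(255−161) = 161 + 84.6 = 245.6 → 246
rgb(253, 238, 246) = #FDEEF6.

#FDEEF6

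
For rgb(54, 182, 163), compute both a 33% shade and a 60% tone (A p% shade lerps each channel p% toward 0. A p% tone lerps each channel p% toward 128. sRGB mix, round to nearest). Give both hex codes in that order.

33% shade:
  R: 54 + 0.33×(0−54) = 54 − 17.82 = 36.18 → 36
  G: 182 + 0.33×(0−182) = 182 − 60.06 = 121.94 → 122
  B: 163 + 0.33×(0−163) = 163 − 53.79 = 109.21 → 109
  → #247a6d
60% tone:
  R: 54 + 44.4 = 98.4 → 98
  G: 182 + 0.6×(128−182) = 182 − 32.4 = 149.6 → 150
  B: 163 + 0.6×(128−163) = 163 − 21 = 142 → 142
  → #62968e

#247a6d, #62968e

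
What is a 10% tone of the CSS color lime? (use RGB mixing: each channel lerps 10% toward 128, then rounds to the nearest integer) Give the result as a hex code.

CSS lime is rgb(0, 255, 0).
Per channel, c → c + 0.1(128 − c):
  R: 0 + 0.1×(128−0) = 0 + 12.8 = 12.8 → 13
  G: 255 + 0.1×(128−255) = 255 − 12.7 = 242.3 → 242
  B: 0 + 0.1×(128−0) = 0 + 12.8 = 12.8 → 13
rgb(13, 242, 13) = #0DF20D.

#0DF20D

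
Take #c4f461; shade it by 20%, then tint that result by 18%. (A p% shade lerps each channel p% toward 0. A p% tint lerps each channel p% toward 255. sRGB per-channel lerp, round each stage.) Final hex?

#afce6e

#c4f461 is rgb(196, 244, 97).
Lerp each channel 20% toward 0:
  R: 196 − 39.2 = 156.8 → 157
  G: 244 − 48.8 = 195.2 → 195
  B: 97 + 0.2×(0−97) = 97 − 19.4 = 77.6 → 78
After the shade: rgb(157, 195, 78) = #9dc34e.
Per channel, c → c + 0.18(255 − c):
  R: 157 + 0.18×(255−157) = 157 + 17.64 = 174.64 → 175
  G: 195 + 0.18×(255−195) = 195 + 10.8 = 205.8 → 206
  B: 78 + 0.18×(255−78) = 78 + 31.86 = 109.86 → 110
rgb(175, 206, 110) = #afce6e.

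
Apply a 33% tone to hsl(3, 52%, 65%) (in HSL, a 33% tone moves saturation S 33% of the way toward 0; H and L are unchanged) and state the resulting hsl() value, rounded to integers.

S moves 33% from 52 toward 0: 52 − 17.16 = 34.84 → 35.
H and L are unchanged.

hsl(3, 35%, 65%)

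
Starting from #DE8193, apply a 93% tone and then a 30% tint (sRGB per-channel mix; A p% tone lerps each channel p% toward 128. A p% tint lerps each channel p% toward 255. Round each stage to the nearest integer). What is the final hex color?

#DE8193 is rgb(222, 129, 147).
A 93% tone moves each channel 93% toward 128:
  R: 222 + 0.93×(128−222) = 222 − 87.42 = 134.58 → 135
  G: 129 + 0.93×(128−129) = 129 − 0.93 = 128.07 → 128
  B: 147 − 17.67 = 129.33 → 129
After the tone: rgb(135, 128, 129) = #878081.
A 30% tint moves each channel 30% toward 255:
  R: 135 + 36 = 171 → 171
  G: 128 + 0.3×(255−128) = 128 + 38.1 = 166.1 → 166
  B: 129 + 0.3×(255−129) = 129 + 37.8 = 166.8 → 167
rgb(171, 166, 167) = #ABA6A7.

#ABA6A7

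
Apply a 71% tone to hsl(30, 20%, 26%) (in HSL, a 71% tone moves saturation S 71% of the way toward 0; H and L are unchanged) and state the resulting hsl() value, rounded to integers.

S moves 71% from 20 toward 0: 20 − 14.2 = 5.8 → 6.
H and L are unchanged.

hsl(30, 6%, 26%)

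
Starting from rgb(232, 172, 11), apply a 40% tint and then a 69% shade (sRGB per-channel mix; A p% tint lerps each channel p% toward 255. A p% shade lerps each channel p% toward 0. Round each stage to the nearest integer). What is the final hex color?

Per channel, c → c + 0.4(255 − c):
  R: 232 + 9.2 = 241.2 → 241
  G: 172 + 33.2 = 205.2 → 205
  B: 11 + 0.4×(255−11) = 11 + 97.6 = 108.6 → 109
After the tint: rgb(241, 205, 109) = #f1cd6d.
A 69% shade moves each channel 69% toward 0:
  R: 241 − 166.29 = 74.71 → 75
  G: 205 + 0.69×(0−205) = 205 − 141.45 = 63.55 → 64
  B: 109 − 75.21 = 33.79 → 34
rgb(75, 64, 34) = #4b4022.

#4b4022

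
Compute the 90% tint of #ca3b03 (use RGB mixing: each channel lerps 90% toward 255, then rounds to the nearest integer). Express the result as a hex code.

#ca3b03 is rgb(202, 59, 3).
Lerp each channel 90% toward 255:
  R: 202 + 47.7 = 249.7 → 250
  G: 59 + 176.4 = 235.4 → 235
  B: 3 + 0.9×(255−3) = 3 + 226.8 = 229.8 → 230
rgb(250, 235, 230) = #faebe6.

#faebe6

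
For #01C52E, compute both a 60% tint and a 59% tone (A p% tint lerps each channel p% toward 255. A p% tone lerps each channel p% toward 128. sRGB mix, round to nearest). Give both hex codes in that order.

#99E8AB, #4C9C5E

#01C52E is rgb(1, 197, 46).
60% tint:
  R: 1 + 152.4 = 153.4 → 153
  G: 197 + 34.8 = 231.8 → 232
  B: 46 + 125.4 = 171.4 → 171
  → #99E8AB
59% tone:
  R: 1 + 0.59×(128−1) = 1 + 74.93 = 75.93 → 76
  G: 197 + 0.59×(128−197) = 197 − 40.71 = 156.29 → 156
  B: 46 + 48.38 = 94.38 → 94
  → #4C9C5E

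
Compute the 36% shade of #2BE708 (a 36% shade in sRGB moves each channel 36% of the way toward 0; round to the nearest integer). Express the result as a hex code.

#1C9405

#2BE708 is rgb(43, 231, 8).
Lerp each channel 36% toward 0:
  R: 43 − 15.48 = 27.52 → 28
  G: 231 + 0.36×(0−231) = 231 − 83.16 = 147.84 → 148
  B: 8 + 0.36×(0−8) = 8 − 2.88 = 5.12 → 5
rgb(28, 148, 5) = #1C9405.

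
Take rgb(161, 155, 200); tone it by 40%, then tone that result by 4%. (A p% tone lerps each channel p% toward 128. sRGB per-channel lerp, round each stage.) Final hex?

A 40% tone moves each channel 40% toward 128:
  R: 161 + 0.4×(128−161) = 161 − 13.2 = 147.8 → 148
  G: 155 − 10.8 = 144.2 → 144
  B: 200 + 0.4×(128−200) = 200 − 28.8 = 171.2 → 171
After the tone: rgb(148, 144, 171) = #9490ab.
A 4% tone moves each channel 4% toward 128:
  R: 148 − 0.8 = 147.2 → 147
  G: 144 + 0.04×(128−144) = 144 − 0.64 = 143.36 → 143
  B: 171 + 0.04×(128−171) = 171 − 1.72 = 169.28 → 169
rgb(147, 143, 169) = #938fa9.

#938fa9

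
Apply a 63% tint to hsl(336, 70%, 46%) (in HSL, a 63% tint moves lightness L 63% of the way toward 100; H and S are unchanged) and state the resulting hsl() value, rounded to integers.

hsl(336, 70%, 80%)

L moves 63% from 46 toward 100: 46 + 34.02 = 80.02 → 80.
H and S are unchanged.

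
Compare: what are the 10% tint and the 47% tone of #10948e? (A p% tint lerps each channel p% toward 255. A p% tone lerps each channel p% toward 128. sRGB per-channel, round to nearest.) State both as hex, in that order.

#10948e is rgb(16, 148, 142).
10% tint:
  R: 16 + 0.1×(255−16) = 16 + 23.9 = 39.9 → 40
  G: 148 + 10.7 = 158.7 → 159
  B: 142 + 0.1×(255−142) = 142 + 11.3 = 153.3 → 153
  → #289f99
47% tone:
  R: 16 + 0.47×(128−16) = 16 + 52.64 = 68.64 → 69
  G: 148 + 0.47×(128−148) = 148 − 9.4 = 138.6 → 139
  B: 142 − 6.58 = 135.42 → 135
  → #458b87

#289f99, #458b87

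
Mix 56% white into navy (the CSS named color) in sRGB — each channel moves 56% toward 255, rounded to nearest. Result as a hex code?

CSS navy is rgb(0, 0, 128).
Per channel, c → c + 0.56(255 − c):
  R: 0 + 0.56×(255−0) = 0 + 142.8 = 142.8 → 143
  G: 0 + 142.8 = 142.8 → 143
  B: 128 + 71.12 = 199.12 → 199
rgb(143, 143, 199) = #8f8fc7.

#8f8fc7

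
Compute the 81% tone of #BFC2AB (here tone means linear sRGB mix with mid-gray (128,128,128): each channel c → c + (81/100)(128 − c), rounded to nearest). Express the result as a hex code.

#8C8D88

#BFC2AB is rgb(191, 194, 171).
Per channel, c → c + 0.81(128 − c):
  R: 191 + 0.81×(128−191) = 191 − 51.03 = 139.97 → 140
  G: 194 − 53.46 = 140.54 → 141
  B: 171 − 34.83 = 136.17 → 136
rgb(140, 141, 136) = #8C8D88.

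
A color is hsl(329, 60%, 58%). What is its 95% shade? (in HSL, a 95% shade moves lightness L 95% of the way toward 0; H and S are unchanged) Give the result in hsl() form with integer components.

L moves 95% from 58 toward 0: 58 − 55.1 = 2.9 → 3.
H and S are unchanged.

hsl(329, 60%, 3%)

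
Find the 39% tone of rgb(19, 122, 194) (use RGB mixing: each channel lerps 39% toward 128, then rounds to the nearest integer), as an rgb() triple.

Per channel, c → c + 0.39(128 − c):
  R: 19 + 0.39×(128−19) = 19 + 42.51 = 61.51 → 62
  G: 122 + 2.34 = 124.34 → 124
  B: 194 − 25.74 = 168.26 → 168

rgb(62, 124, 168)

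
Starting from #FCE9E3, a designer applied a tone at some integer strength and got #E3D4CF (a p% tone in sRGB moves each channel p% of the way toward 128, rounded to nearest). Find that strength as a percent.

20%

#FCE9E3 is rgb(252, 233, 227); #E3D4CF is rgb(227, 212, 207).
On the R channel (widest range): 227 ≈ 252 + (p/100)(128 − 252), so p ≈ 100×(227 − 252)/(128 − 252) = -2500/-124 = 20.16.
p = 20 reproduces all three channels after rounding.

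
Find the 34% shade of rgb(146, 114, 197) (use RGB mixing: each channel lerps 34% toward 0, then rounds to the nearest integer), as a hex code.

#604B82

A 34% shade moves each channel 34% toward 0:
  R: 146 − 49.64 = 96.36 → 96
  G: 114 − 38.76 = 75.24 → 75
  B: 197 + 0.34×(0−197) = 197 − 66.98 = 130.02 → 130
rgb(96, 75, 130) = #604B82.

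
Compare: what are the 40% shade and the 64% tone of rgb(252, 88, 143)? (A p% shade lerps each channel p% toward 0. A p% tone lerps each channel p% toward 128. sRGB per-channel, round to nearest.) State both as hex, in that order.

#973556, #AD7285

40% shade:
  R: 252 + 0.4×(0−252) = 252 − 100.8 = 151.2 → 151
  G: 88 + 0.4×(0−88) = 88 − 35.2 = 52.8 → 53
  B: 143 − 57.2 = 85.8 → 86
  → #973556
64% tone:
  R: 252 + 0.64×(128−252) = 252 − 79.36 = 172.64 → 173
  G: 88 + 0.64×(128−88) = 88 + 25.6 = 113.6 → 114
  B: 143 + 0.64×(128−143) = 143 − 9.6 = 133.4 → 133
  → #AD7285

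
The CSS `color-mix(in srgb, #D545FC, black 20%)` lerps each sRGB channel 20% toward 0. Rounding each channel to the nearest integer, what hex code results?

#AA37CA

#D545FC is rgb(213, 69, 252).
A 20% shade moves each channel 20% toward 0:
  R: 213 − 42.6 = 170.4 → 170
  G: 69 + 0.2×(0−69) = 69 − 13.8 = 55.2 → 55
  B: 252 − 50.4 = 201.6 → 202
rgb(170, 55, 202) = #AA37CA.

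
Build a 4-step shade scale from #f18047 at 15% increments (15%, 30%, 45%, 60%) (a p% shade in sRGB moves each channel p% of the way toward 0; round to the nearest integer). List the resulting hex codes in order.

#cd6d3c, #a95a32, #854627, #60331c

#f18047 is rgb(241, 128, 71).
15%: (241 − 36.15 = 204.85→205, 128 − 19.2 = 108.8→109, 71 − 10.65 = 60.35→60) → #cd6d3c
30%: (241 − 72.3 = 168.7→169, 128 − 38.4 = 89.6→90, 71 − 21.3 = 49.7→50) → #a95a32
45%: (241 − 108.45 = 132.55→133, 128 − 57.6 = 70.4→70, 71 − 31.95 = 39.05→39) → #854627
60%: (241 − 144.6 = 96.4→96, 128 − 76.8 = 51.2→51, 71 − 42.6 = 28.4→28) → #60331c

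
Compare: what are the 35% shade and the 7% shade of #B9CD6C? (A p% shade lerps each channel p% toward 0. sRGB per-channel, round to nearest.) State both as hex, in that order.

#B9CD6C is rgb(185, 205, 108).
35% shade:
  R: 185 − 64.75 = 120.25 → 120
  G: 205 + 0.35×(0−205) = 205 − 71.75 = 133.25 → 133
  B: 108 − 37.8 = 70.2 → 70
  → #788546
7% shade:
  R: 185 + 0.07×(0−185) = 185 − 12.95 = 172.05 → 172
  G: 205 + 0.07×(0−205) = 205 − 14.35 = 190.65 → 191
  B: 108 + 0.07×(0−108) = 108 − 7.56 = 100.44 → 100
  → #ACBF64

#788546, #ACBF64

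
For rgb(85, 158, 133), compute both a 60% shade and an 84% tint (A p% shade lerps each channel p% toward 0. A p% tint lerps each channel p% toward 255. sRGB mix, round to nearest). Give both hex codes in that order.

#223F35, #E4EFEB

60% shade:
  R: 85 + 0.6×(0−85) = 85 − 51 = 34 → 34
  G: 158 + 0.6×(0−158) = 158 − 94.8 = 63.2 → 63
  B: 133 + 0.6×(0−133) = 133 − 79.8 = 53.2 → 53
  → #223F35
84% tint:
  R: 85 + 142.8 = 227.8 → 228
  G: 158 + 0.84×(255−158) = 158 + 81.48 = 239.48 → 239
  B: 133 + 0.84×(255−133) = 133 + 102.48 = 235.48 → 235
  → #E4EFEB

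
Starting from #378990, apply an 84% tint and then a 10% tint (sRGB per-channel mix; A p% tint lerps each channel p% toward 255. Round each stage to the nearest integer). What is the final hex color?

#E2EEEF

#378990 is rgb(55, 137, 144).
Per channel, c → c + 0.84(255 − c):
  R: 55 + 168 = 223 → 223
  G: 137 + 99.12 = 236.12 → 236
  B: 144 + 93.24 = 237.24 → 237
After the tint: rgb(223, 236, 237) = #DFECED.
Per channel, c → c + 0.1(255 − c):
  R: 223 + 3.2 = 226.2 → 226
  G: 236 + 1.9 = 237.9 → 238
  B: 237 + 0.1×(255−237) = 237 + 1.8 = 238.8 → 239
rgb(226, 238, 239) = #E2EEEF.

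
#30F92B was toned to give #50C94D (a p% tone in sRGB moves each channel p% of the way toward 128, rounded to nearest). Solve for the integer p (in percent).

40%

#30F92B is rgb(48, 249, 43); #50C94D is rgb(80, 201, 77).
On the G channel (widest range): 201 ≈ 249 + (p/100)(128 − 249), so p ≈ 100×(201 − 249)/(128 − 249) = -4800/-121 = 39.67.
p = 40 reproduces all three channels after rounding.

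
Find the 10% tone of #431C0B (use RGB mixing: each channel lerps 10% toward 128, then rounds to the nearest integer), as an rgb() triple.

#431C0B is rgb(67, 28, 11).
A 10% tone moves each channel 10% toward 128:
  R: 67 + 0.1×(128−67) = 67 + 6.1 = 73.1 → 73
  G: 28 + 0.1×(128−28) = 28 + 10 = 38 → 38
  B: 11 + 11.7 = 22.7 → 23

rgb(73, 38, 23)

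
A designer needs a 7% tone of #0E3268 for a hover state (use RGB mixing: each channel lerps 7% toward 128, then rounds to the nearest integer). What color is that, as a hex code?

#16376A

#0E3268 is rgb(14, 50, 104).
A 7% tone moves each channel 7% toward 128:
  R: 14 + 0.07×(128−14) = 14 + 7.98 = 21.98 → 22
  G: 50 + 0.07×(128−50) = 50 + 5.46 = 55.46 → 55
  B: 104 + 0.07×(128−104) = 104 + 1.68 = 105.68 → 106
rgb(22, 55, 106) = #16376A.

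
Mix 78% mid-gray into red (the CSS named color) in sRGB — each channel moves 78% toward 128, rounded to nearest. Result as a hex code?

#9c6464

CSS red is rgb(255, 0, 0).
Per channel, c → c + 0.78(128 − c):
  R: 255 + 0.78×(128−255) = 255 − 99.06 = 155.94 → 156
  G: 0 + 99.84 = 99.84 → 100
  B: 0 + 0.78×(128−0) = 0 + 99.84 = 99.84 → 100
rgb(156, 100, 100) = #9c6464.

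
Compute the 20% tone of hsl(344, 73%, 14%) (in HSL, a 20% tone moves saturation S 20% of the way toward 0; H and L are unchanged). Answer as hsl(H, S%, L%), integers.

hsl(344, 58%, 14%)

S moves 20% from 73 toward 0: 73 − 14.6 = 58.4 → 58.
H and L are unchanged.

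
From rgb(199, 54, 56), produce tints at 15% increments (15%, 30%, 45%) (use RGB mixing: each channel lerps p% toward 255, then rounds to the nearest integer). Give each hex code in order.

#cf5456, #d87274, #e09092

15%: (199 + 8.4 = 207.4→207, 54 + 30.15 = 84.15→84, 56 + 29.85 = 85.85→86) → #cf5456
30%: (199 + 16.8 = 215.8→216, 54 + 60.3 = 114.3→114, 56 + 59.7 = 115.7→116) → #d87274
45%: (199 + 25.2 = 224.2→224, 54 + 90.45 = 144.45→144, 56 + 89.55 = 145.55→146) → #e09092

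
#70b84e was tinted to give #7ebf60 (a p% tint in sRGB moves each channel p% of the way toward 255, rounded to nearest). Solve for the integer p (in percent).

10%

#70b84e is rgb(112, 184, 78); #7ebf60 is rgb(126, 191, 96).
On the B channel (widest range): 96 ≈ 78 + (p/100)(255 − 78), so p ≈ 100×(96 − 78)/(255 − 78) = 1800/177 = 10.17.
p = 10 reproduces all three channels after rounding.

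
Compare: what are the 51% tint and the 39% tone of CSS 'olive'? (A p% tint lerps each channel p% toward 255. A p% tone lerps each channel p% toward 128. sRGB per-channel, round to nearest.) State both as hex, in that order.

#c1c182, #808032

CSS olive is rgb(128, 128, 0).
51% tint:
  R: 128 + 0.51×(255−128) = 128 + 64.77 = 192.77 → 193
  G: 128 + 0.51×(255−128) = 128 + 64.77 = 192.77 → 193
  B: 0 + 130.05 = 130.05 → 130
  → #c1c182
39% tone:
  R: 128 + 0 = 128 → 128
  G: 128 + 0.39×(128−128) = 128 + 0 = 128 → 128
  B: 0 + 0.39×(128−0) = 0 + 49.92 = 49.92 → 50
  → #808032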